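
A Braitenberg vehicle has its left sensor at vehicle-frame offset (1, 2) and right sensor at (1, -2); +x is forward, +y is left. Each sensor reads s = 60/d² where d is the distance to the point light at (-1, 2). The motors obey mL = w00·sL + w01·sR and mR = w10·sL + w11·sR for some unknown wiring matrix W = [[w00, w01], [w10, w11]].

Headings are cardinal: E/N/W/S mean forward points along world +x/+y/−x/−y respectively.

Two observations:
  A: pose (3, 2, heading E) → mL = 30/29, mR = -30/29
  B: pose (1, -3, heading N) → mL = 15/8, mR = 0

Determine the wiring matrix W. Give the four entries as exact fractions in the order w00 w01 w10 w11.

1/2 0 1/2 -1

obs A: pose=(3,2,E) → sL=60/29, sR=60/29, mL=30/29, mR=-30/29
obs B: pose=(1,-3,N) → sL=15/4, sR=15/8, mL=15/8, mR=0
sensor matrix S = [[60/29, 60/29], [15/4, 15/8]]; det S = -225/58
solve [mL_A; mL_B] = S·[w00; w01] and [mR_A; mR_B] = S·[w10; w11]:
  w00 = 1/2, w01 = 0, w10 = 1/2, w11 = -1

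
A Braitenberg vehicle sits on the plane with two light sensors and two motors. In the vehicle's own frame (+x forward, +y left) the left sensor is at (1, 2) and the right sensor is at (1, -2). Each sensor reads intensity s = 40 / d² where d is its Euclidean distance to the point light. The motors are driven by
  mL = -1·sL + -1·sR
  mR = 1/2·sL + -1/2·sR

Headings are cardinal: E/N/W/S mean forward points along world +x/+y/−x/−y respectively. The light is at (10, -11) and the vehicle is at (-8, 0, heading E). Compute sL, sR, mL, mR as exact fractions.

left sensor world pos  = (-7, 2); dL² = 458
right sensor world pos = (-7, -2); dR² = 370
sL = 40/458 = 20/229
sR = 40/370 = 4/37
mL = -1·sL + -1·sR = -1656/8473
mR = 1/2·sL + -1/2·sR = -88/8473

20/229 4/37 -1656/8473 -88/8473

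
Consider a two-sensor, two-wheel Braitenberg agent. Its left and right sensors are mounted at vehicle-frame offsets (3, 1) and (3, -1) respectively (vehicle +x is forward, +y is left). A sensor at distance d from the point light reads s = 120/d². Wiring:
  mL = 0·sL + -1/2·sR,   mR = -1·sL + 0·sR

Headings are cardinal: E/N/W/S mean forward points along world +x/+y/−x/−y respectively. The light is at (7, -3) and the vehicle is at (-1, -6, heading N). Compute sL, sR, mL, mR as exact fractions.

left sensor world pos  = (-2, -3); dL² = 81
right sensor world pos = (0, -3); dR² = 49
sL = 120/81 = 40/27
sR = 120/49 = 120/49
mL = 0·sL + -1/2·sR = -60/49
mR = -1·sL + 0·sR = -40/27

40/27 120/49 -60/49 -40/27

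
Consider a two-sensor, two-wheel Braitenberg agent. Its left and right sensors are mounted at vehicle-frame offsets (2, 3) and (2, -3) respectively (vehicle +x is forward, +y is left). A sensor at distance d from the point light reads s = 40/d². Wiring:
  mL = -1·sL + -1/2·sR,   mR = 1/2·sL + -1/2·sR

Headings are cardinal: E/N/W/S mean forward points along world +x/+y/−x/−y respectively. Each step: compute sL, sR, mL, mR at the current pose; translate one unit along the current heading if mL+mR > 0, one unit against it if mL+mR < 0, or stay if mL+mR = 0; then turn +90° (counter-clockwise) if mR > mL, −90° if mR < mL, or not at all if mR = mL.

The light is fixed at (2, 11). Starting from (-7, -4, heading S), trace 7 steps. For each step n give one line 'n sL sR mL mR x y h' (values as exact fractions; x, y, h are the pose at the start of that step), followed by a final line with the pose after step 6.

n=0: pose=(-7,-4,S); sL=8/65, sR=40/433; mL=-4764/28145, mR=432/28145; mL+mR=-4332/28145 → advance -1; mR−mL=12/65 → turn +1·90°
n=1: pose=(-7,-3,E); sL=4/17, sR=20/169; mL=-846/2873, mR=168/2873; mL+mR=-678/2873 → advance -1; mR−mL=6/17 → turn +1·90°
n=2: pose=(-8,-3,N); sL=40/313, sR=40/193; mL=-13980/60409, mR=-2400/60409; mL+mR=-16380/60409 → advance -1; mR−mL=60/313 → turn +1·90°
n=3: pose=(-8,-4,W); sL=10/117, sR=5/36; mL=-145/936, mR=-25/936; mL+mR=-85/468 → advance -1; mR−mL=5/39 → turn +1·90°
n=4: pose=(-7,-4,S); sL=8/65, sR=40/433; mL=-4764/28145, mR=432/28145; mL+mR=-4332/28145 → advance -1; mR−mL=12/65 → turn +1·90°
n=5: pose=(-7,-3,E); sL=4/17, sR=20/169; mL=-846/2873, mR=168/2873; mL+mR=-678/2873 → advance -1; mR−mL=6/17 → turn +1·90°
n=6: pose=(-8,-3,N); sL=40/313, sR=40/193; mL=-13980/60409, mR=-2400/60409; mL+mR=-16380/60409 → advance -1; mR−mL=60/313 → turn +1·90°

0 8/65 40/433 -4764/28145 432/28145 -7 -4 S
1 4/17 20/169 -846/2873 168/2873 -7 -3 E
2 40/313 40/193 -13980/60409 -2400/60409 -8 -3 N
3 10/117 5/36 -145/936 -25/936 -8 -4 W
4 8/65 40/433 -4764/28145 432/28145 -7 -4 S
5 4/17 20/169 -846/2873 168/2873 -7 -3 E
6 40/313 40/193 -13980/60409 -2400/60409 -8 -3 N
final -8 -4 W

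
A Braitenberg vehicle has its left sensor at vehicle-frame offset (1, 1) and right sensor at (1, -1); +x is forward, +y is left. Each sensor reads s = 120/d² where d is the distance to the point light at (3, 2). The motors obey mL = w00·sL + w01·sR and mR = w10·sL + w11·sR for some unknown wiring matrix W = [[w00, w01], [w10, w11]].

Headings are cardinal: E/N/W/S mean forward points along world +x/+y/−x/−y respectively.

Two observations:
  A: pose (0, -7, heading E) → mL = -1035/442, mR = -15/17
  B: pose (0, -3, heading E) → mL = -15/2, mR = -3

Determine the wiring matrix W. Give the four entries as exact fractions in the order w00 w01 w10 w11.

obs A: pose=(0,-7,E) → sL=30/17, sR=15/13, mL=-1035/442, mR=-15/17
obs B: pose=(0,-3,E) → sL=6, sR=3, mL=-15/2, mR=-3
sensor matrix S = [[30/17, 15/13], [6, 3]]; det S = -360/221
solve [mL_A; mL_B] = S·[w00; w01] and [mR_A; mR_B] = S·[w10; w11]:
  w00 = -1, w01 = -1/2, w10 = -1/2, w11 = 0

-1 -1/2 -1/2 0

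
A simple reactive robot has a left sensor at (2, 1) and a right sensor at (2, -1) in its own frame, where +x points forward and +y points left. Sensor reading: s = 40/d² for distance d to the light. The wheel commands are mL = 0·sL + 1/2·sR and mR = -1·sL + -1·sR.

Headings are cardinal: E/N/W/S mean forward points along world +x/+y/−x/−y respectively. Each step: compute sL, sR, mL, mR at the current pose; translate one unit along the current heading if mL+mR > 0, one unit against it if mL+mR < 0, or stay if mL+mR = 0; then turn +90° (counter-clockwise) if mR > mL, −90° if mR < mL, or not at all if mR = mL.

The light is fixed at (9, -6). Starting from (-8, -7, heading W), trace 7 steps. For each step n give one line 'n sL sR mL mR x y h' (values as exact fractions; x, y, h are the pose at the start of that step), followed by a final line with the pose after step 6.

0 8/73 40/361 20/361 -5808/26353 -8 -7 W
1 4/29 20/113 10/113 -1032/3277 -7 -7 N
2 40/197 8/41 4/41 -3216/8077 -7 -8 E
3 5/34 2/17 1/17 -9/34 -8 -8 S
4 8/73 40/361 20/361 -5808/26353 -8 -7 W
5 4/29 20/113 10/113 -1032/3277 -7 -7 N
6 40/197 8/41 4/41 -3216/8077 -7 -8 E
final -8 -8 S

n=0: pose=(-8,-7,W); sL=8/73, sR=40/361; mL=20/361, mR=-5808/26353; mL+mR=-4348/26353 → advance -1; mR−mL=-7268/26353 → turn -1·90°
n=1: pose=(-7,-7,N); sL=4/29, sR=20/113; mL=10/113, mR=-1032/3277; mL+mR=-742/3277 → advance -1; mR−mL=-1322/3277 → turn -1·90°
n=2: pose=(-7,-8,E); sL=40/197, sR=8/41; mL=4/41, mR=-3216/8077; mL+mR=-2428/8077 → advance -1; mR−mL=-4004/8077 → turn -1·90°
n=3: pose=(-8,-8,S); sL=5/34, sR=2/17; mL=1/17, mR=-9/34; mL+mR=-7/34 → advance -1; mR−mL=-11/34 → turn -1·90°
n=4: pose=(-8,-7,W); sL=8/73, sR=40/361; mL=20/361, mR=-5808/26353; mL+mR=-4348/26353 → advance -1; mR−mL=-7268/26353 → turn -1·90°
n=5: pose=(-7,-7,N); sL=4/29, sR=20/113; mL=10/113, mR=-1032/3277; mL+mR=-742/3277 → advance -1; mR−mL=-1322/3277 → turn -1·90°
n=6: pose=(-7,-8,E); sL=40/197, sR=8/41; mL=4/41, mR=-3216/8077; mL+mR=-2428/8077 → advance -1; mR−mL=-4004/8077 → turn -1·90°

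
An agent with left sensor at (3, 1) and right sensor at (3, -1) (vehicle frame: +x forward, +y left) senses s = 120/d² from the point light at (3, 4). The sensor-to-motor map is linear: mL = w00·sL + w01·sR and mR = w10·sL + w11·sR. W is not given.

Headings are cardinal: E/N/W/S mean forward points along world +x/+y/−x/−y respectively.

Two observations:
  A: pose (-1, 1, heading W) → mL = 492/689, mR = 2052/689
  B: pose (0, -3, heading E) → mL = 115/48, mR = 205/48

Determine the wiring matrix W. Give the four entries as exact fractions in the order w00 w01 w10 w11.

1 -1/2 1 1/2

obs A: pose=(-1,1,W) → sL=24/13, sR=120/53, mL=492/689, mR=2052/689
obs B: pose=(0,-3,E) → sL=10/3, sR=15/8, mL=115/48, mR=205/48
sensor matrix S = [[24/13, 120/53], [10/3, 15/8]]; det S = -2815/689
solve [mL_A; mL_B] = S·[w00; w01] and [mR_A; mR_B] = S·[w10; w11]:
  w00 = 1, w01 = -1/2, w10 = 1, w11 = 1/2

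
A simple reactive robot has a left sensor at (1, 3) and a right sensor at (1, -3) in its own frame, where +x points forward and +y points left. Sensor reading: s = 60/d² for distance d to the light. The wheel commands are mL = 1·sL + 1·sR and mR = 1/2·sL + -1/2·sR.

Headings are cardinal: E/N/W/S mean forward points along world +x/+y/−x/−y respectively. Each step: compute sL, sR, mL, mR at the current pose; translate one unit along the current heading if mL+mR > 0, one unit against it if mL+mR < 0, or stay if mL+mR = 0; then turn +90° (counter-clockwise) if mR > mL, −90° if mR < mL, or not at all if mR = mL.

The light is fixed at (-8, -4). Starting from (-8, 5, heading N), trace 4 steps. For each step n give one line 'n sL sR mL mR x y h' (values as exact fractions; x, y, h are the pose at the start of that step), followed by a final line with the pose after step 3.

0 60/109 60/109 120/109 0 -8 5 N
1 6/17 6/5 132/85 -36/85 -8 6 E
2 60/97 12/17 2184/1649 -72/1649 -7 6 S
3 5/3 5/12 25/12 5/8 -7 5 W
final -8 5 N

n=0: pose=(-8,5,N); sL=60/109, sR=60/109; mL=120/109, mR=0; mL+mR=120/109 → advance +1; mR−mL=-120/109 → turn -1·90°
n=1: pose=(-8,6,E); sL=6/17, sR=6/5; mL=132/85, mR=-36/85; mL+mR=96/85 → advance +1; mR−mL=-168/85 → turn -1·90°
n=2: pose=(-7,6,S); sL=60/97, sR=12/17; mL=2184/1649, mR=-72/1649; mL+mR=2112/1649 → advance +1; mR−mL=-2256/1649 → turn -1·90°
n=3: pose=(-7,5,W); sL=5/3, sR=5/12; mL=25/12, mR=5/8; mL+mR=65/24 → advance +1; mR−mL=-35/24 → turn -1·90°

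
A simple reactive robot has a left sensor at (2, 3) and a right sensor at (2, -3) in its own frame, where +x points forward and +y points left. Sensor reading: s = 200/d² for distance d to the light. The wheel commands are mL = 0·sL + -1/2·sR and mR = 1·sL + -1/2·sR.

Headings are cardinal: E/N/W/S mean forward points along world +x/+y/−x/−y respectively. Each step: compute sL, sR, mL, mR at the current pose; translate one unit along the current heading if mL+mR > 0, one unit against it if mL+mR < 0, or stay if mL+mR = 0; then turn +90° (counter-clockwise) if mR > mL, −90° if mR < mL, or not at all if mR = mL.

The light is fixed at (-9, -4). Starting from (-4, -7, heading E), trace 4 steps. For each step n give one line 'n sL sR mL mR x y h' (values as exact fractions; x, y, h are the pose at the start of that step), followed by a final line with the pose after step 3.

0 200/49 40/17 -20/17 2420/833 -4 -7 E
1 20 100/41 -50/41 770/41 -3 -7 N
2 200/41 200/17 -100/17 -700/697 -3 -6 W
3 50/29 25/4 -25/8 -325/232 -2 -6 S
final -2 -5 E

n=0: pose=(-4,-7,E); sL=200/49, sR=40/17; mL=-20/17, mR=2420/833; mL+mR=1440/833 → advance +1; mR−mL=200/49 → turn +1·90°
n=1: pose=(-3,-7,N); sL=20, sR=100/41; mL=-50/41, mR=770/41; mL+mR=720/41 → advance +1; mR−mL=20 → turn +1·90°
n=2: pose=(-3,-6,W); sL=200/41, sR=200/17; mL=-100/17, mR=-700/697; mL+mR=-4800/697 → advance -1; mR−mL=200/41 → turn +1·90°
n=3: pose=(-2,-6,S); sL=50/29, sR=25/4; mL=-25/8, mR=-325/232; mL+mR=-525/116 → advance -1; mR−mL=50/29 → turn +1·90°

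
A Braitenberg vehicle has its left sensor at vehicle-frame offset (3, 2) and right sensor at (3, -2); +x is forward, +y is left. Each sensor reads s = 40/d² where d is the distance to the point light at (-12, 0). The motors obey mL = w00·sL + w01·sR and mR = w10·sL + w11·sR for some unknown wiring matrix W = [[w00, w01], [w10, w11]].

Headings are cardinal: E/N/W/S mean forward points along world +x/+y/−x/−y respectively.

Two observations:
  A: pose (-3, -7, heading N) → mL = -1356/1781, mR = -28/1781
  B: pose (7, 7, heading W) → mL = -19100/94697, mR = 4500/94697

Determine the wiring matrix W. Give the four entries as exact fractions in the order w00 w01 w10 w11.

obs A: pose=(-3,-7,N) → sL=8/13, sR=40/137, mL=-1356/1781, mR=-28/1781
obs B: pose=(7,7,W) → sL=40/281, sR=40/337, mL=-19100/94697, mR=4500/94697
sensor matrix S = [[8/13, 40/137], [40/281, 40/337]]; det S = 5309440/168655357
solve [mL_A; mL_B] = S·[w00; w01] and [mR_A; mR_B] = S·[w10; w11]:
  w00 = -1, w01 = -1/2, w10 = -1/2, w11 = 1

-1 -1/2 -1/2 1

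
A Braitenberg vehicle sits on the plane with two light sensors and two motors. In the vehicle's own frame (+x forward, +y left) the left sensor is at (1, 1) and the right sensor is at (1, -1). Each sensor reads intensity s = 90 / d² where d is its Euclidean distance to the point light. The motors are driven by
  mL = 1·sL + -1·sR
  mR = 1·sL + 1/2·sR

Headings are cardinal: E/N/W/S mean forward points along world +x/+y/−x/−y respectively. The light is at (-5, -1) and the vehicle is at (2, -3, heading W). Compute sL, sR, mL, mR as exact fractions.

left sensor world pos  = (1, -4); dL² = 45
right sensor world pos = (1, -2); dR² = 37
sL = 90/45 = 2
sR = 90/37 = 90/37
mL = 1·sL + -1·sR = -16/37
mR = 1·sL + 1/2·sR = 119/37

2 90/37 -16/37 119/37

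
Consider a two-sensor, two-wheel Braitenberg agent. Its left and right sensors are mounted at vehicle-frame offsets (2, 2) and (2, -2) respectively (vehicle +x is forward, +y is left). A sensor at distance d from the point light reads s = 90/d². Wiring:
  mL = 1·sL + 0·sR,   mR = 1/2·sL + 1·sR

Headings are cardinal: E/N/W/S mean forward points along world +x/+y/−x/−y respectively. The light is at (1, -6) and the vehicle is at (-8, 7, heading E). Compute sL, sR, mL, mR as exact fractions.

left sensor world pos  = (-6, 9); dL² = 274
right sensor world pos = (-6, 5); dR² = 170
sL = 90/274 = 45/137
sR = 90/170 = 9/17
mL = 1·sL + 0·sR = 45/137
mR = 1/2·sL + 1·sR = 3231/4658

45/137 9/17 45/137 3231/4658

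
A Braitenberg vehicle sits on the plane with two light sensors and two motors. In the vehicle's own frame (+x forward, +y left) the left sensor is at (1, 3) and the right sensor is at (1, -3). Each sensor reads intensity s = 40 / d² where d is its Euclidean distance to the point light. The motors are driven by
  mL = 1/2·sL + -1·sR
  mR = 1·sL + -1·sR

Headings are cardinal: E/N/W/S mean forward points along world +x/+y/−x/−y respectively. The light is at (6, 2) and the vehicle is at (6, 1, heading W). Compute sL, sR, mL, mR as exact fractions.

40/17 8 -116/17 -96/17

left sensor world pos  = (5, -2); dL² = 17
right sensor world pos = (5, 4); dR² = 5
sL = 40/17 = 40/17
sR = 40/5 = 8
mL = 1/2·sL + -1·sR = -116/17
mR = 1·sL + -1·sR = -96/17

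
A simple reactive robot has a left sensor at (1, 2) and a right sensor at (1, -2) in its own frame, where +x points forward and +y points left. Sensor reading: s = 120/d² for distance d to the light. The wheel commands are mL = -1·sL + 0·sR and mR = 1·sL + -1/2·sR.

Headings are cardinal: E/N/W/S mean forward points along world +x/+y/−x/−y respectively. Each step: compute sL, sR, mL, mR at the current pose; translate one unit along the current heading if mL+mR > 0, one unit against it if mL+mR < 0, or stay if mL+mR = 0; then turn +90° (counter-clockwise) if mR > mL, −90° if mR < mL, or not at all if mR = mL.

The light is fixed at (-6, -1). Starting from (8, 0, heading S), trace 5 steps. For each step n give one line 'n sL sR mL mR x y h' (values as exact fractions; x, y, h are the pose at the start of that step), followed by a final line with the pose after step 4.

n=0: pose=(8,0,S); sL=15/32, sR=5/6; mL=-15/32, mR=5/96; mL+mR=-5/12 → advance -1; mR−mL=25/48 → turn +1·90°
n=1: pose=(8,1,E); sL=120/241, sR=8/15; mL=-120/241, mR=836/3615; mL+mR=-4/15 → advance -1; mR−mL=2636/3615 → turn +1·90°
n=2: pose=(7,1,N); sL=12/13, sR=20/39; mL=-12/13, mR=2/3; mL+mR=-10/39 → advance -1; mR−mL=62/39 → turn +1·90°
n=3: pose=(7,0,W); sL=24/29, sR=40/51; mL=-24/29, mR=644/1479; mL+mR=-20/51 → advance -1; mR−mL=1868/1479 → turn +1·90°
n=4: pose=(8,0,S); sL=15/32, sR=5/6; mL=-15/32, mR=5/96; mL+mR=-5/12 → advance -1; mR−mL=25/48 → turn +1·90°

0 15/32 5/6 -15/32 5/96 8 0 S
1 120/241 8/15 -120/241 836/3615 8 1 E
2 12/13 20/39 -12/13 2/3 7 1 N
3 24/29 40/51 -24/29 644/1479 7 0 W
4 15/32 5/6 -15/32 5/96 8 0 S
final 8 1 E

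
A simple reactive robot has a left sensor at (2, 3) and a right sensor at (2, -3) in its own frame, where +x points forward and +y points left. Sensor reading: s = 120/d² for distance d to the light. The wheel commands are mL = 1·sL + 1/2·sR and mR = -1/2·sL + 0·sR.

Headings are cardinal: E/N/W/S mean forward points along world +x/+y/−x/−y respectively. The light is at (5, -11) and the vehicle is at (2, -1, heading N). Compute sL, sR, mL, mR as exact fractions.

left sensor world pos  = (-1, 1); dL² = 180
right sensor world pos = (5, 1); dR² = 144
sL = 120/180 = 2/3
sR = 120/144 = 5/6
mL = 1·sL + 1/2·sR = 13/12
mR = -1/2·sL + 0·sR = -1/3

2/3 5/6 13/12 -1/3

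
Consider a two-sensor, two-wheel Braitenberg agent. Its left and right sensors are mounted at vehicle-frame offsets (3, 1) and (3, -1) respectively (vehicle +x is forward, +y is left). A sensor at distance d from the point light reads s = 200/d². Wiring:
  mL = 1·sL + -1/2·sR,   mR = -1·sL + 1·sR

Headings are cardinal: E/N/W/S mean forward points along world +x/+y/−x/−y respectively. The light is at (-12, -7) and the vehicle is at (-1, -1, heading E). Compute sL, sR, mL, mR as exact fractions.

40/49 200/221 3940/10829 960/10829

left sensor world pos  = (2, 0); dL² = 245
right sensor world pos = (2, -2); dR² = 221
sL = 200/245 = 40/49
sR = 200/221 = 200/221
mL = 1·sL + -1/2·sR = 3940/10829
mR = -1·sL + 1·sR = 960/10829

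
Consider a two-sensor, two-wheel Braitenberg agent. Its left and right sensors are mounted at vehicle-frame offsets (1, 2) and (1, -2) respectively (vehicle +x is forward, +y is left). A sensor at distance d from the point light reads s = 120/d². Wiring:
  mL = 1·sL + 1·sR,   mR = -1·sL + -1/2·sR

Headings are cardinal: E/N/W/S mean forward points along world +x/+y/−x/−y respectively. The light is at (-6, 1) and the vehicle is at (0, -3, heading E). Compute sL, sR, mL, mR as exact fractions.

left sensor world pos  = (1, -1); dL² = 53
right sensor world pos = (1, -5); dR² = 85
sL = 120/53 = 120/53
sR = 120/85 = 24/17
mL = 1·sL + 1·sR = 3312/901
mR = -1·sL + -1/2·sR = -2676/901

120/53 24/17 3312/901 -2676/901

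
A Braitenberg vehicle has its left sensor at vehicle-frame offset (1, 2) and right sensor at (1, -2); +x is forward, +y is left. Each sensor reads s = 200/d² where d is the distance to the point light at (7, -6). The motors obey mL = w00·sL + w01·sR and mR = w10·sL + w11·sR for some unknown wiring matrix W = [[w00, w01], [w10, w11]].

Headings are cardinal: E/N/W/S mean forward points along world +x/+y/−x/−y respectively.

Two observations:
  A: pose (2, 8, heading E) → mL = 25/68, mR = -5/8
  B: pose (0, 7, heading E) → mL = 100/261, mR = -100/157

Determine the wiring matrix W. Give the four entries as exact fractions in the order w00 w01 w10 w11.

obs A: pose=(2,8,E) → sL=25/34, sR=5/4, mL=25/68, mR=-5/8
obs B: pose=(0,7,E) → sL=200/261, sR=200/157, mL=100/261, mR=-100/157
sensor matrix S = [[25/34, 5/4], [200/261, 200/157]]; det S = -14750/696609
solve [mL_A; mL_B] = S·[w00; w01] and [mR_A; mR_B] = S·[w10; w11]:
  w00 = 1/2, w01 = 0, w10 = 0, w11 = -1/2

1/2 0 0 -1/2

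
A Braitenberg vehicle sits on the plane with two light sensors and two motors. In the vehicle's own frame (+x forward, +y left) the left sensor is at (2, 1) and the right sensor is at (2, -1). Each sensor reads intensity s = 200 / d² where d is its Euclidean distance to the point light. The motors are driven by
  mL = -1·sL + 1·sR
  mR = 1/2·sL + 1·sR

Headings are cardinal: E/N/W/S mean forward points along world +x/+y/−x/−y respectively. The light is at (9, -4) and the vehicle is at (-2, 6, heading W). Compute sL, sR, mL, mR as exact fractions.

4/5 20/29 -16/145 158/145

left sensor world pos  = (-4, 5); dL² = 250
right sensor world pos = (-4, 7); dR² = 290
sL = 200/250 = 4/5
sR = 200/290 = 20/29
mL = -1·sL + 1·sR = -16/145
mR = 1/2·sL + 1·sR = 158/145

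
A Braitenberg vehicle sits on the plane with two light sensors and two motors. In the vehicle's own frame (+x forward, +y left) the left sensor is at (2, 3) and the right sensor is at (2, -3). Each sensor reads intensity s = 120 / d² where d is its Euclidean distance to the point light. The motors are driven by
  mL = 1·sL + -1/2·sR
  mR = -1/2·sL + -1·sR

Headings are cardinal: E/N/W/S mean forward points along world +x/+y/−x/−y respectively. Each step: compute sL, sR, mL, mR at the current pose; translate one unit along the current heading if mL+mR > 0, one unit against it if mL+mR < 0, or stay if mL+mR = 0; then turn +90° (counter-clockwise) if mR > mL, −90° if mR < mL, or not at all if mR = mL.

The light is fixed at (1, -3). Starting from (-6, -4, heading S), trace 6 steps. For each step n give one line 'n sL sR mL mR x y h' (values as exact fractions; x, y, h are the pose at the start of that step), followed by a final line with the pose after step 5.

n=0: pose=(-6,-4,S); sL=24/5, sR=120/109; mL=2316/545, mR=-1908/545; mL+mR=408/545 → advance +1; mR−mL=-4224/545 → turn -1·90°
n=1: pose=(-6,-5,W); sL=60/53, sR=60/41; mL=870/2173, mR=-4410/2173; mL+mR=-3540/2173 → advance -1; mR−mL=-5280/2173 → turn -1·90°
n=2: pose=(-5,-5,N); sL=40/27, sR=40/3; mL=-140/27, mR=-380/27; mL+mR=-520/27 → advance -1; mR−mL=-80/9 → turn -1·90°
n=3: pose=(-5,-6,E); sL=15/2, sR=30/13; mL=165/26, mR=-315/52; mL+mR=15/52 → advance +1; mR−mL=-645/52 → turn -1·90°
n=4: pose=(-4,-6,S); sL=120/29, sR=120/89; mL=8940/2581, mR=-8820/2581; mL+mR=120/2581 → advance +1; mR−mL=-17760/2581 → turn -1·90°
n=5: pose=(-4,-7,W); sL=60/49, sR=12/5; mL=6/245, mR=-738/245; mL+mR=-732/245 → advance -1; mR−mL=-744/245 → turn -1·90°

0 24/5 120/109 2316/545 -1908/545 -6 -4 S
1 60/53 60/41 870/2173 -4410/2173 -6 -5 W
2 40/27 40/3 -140/27 -380/27 -5 -5 N
3 15/2 30/13 165/26 -315/52 -5 -6 E
4 120/29 120/89 8940/2581 -8820/2581 -4 -6 S
5 60/49 12/5 6/245 -738/245 -4 -7 W
final -3 -7 N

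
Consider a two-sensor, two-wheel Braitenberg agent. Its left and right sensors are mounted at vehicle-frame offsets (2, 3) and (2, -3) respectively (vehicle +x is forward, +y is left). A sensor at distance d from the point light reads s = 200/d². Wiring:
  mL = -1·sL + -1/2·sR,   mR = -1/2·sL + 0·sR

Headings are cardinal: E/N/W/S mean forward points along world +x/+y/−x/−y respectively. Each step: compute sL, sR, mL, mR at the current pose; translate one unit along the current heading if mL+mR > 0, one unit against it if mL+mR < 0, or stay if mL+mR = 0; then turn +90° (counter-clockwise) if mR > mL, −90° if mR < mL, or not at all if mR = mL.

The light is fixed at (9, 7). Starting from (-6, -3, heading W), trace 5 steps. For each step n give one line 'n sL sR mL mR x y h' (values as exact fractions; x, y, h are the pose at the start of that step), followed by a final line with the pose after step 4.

0 100/229 100/169 -28350/38701 -50/229 -6 -3 W
1 40/53 200/433 -22620/22949 -20/53 -5 -3 S
2 10/9 25/36 -35/24 -5/9 -5 -2 E
3 200/373 200/193 -75900/71989 -100/373 -6 -2 N
4 100/229 100/169 -28350/38701 -50/229 -6 -3 W
final -5 -3 S

n=0: pose=(-6,-3,W); sL=100/229, sR=100/169; mL=-28350/38701, mR=-50/229; mL+mR=-36800/38701 → advance -1; mR−mL=19900/38701 → turn +1·90°
n=1: pose=(-5,-3,S); sL=40/53, sR=200/433; mL=-22620/22949, mR=-20/53; mL+mR=-31280/22949 → advance -1; mR−mL=13960/22949 → turn +1·90°
n=2: pose=(-5,-2,E); sL=10/9, sR=25/36; mL=-35/24, mR=-5/9; mL+mR=-145/72 → advance -1; mR−mL=65/72 → turn +1·90°
n=3: pose=(-6,-2,N); sL=200/373, sR=200/193; mL=-75900/71989, mR=-100/373; mL+mR=-95200/71989 → advance -1; mR−mL=56600/71989 → turn +1·90°
n=4: pose=(-6,-3,W); sL=100/229, sR=100/169; mL=-28350/38701, mR=-50/229; mL+mR=-36800/38701 → advance -1; mR−mL=19900/38701 → turn +1·90°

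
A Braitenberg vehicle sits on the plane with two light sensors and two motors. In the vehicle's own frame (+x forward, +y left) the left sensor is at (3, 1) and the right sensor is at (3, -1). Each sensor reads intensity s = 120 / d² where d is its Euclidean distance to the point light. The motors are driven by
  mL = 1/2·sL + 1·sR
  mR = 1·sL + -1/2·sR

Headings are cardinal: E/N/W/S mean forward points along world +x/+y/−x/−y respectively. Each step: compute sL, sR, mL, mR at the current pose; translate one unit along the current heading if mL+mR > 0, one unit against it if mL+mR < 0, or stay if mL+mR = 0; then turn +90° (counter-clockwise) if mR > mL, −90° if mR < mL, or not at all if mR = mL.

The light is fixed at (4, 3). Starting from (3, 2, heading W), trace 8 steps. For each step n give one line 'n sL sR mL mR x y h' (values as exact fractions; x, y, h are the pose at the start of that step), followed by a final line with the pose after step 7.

0 6 15/2 21/2 9/4 3 2 W
1 120/13 24 372/13 -36/13 2 2 N
2 60 60 90 30 2 3 E
3 40/3 120/13 620/39 340/39 3 3 S
4 6 15/2 21/2 9/4 3 2 W
5 120/13 24 372/13 -36/13 2 2 N
6 60 60 90 30 2 3 E
7 40/3 120/13 620/39 340/39 3 3 S
final 3 2 W

n=0: pose=(3,2,W); sL=6, sR=15/2; mL=21/2, mR=9/4; mL+mR=51/4 → advance +1; mR−mL=-33/4 → turn -1·90°
n=1: pose=(2,2,N); sL=120/13, sR=24; mL=372/13, mR=-36/13; mL+mR=336/13 → advance +1; mR−mL=-408/13 → turn -1·90°
n=2: pose=(2,3,E); sL=60, sR=60; mL=90, mR=30; mL+mR=120 → advance +1; mR−mL=-60 → turn -1·90°
n=3: pose=(3,3,S); sL=40/3, sR=120/13; mL=620/39, mR=340/39; mL+mR=320/13 → advance +1; mR−mL=-280/39 → turn -1·90°
n=4: pose=(3,2,W); sL=6, sR=15/2; mL=21/2, mR=9/4; mL+mR=51/4 → advance +1; mR−mL=-33/4 → turn -1·90°
n=5: pose=(2,2,N); sL=120/13, sR=24; mL=372/13, mR=-36/13; mL+mR=336/13 → advance +1; mR−mL=-408/13 → turn -1·90°
n=6: pose=(2,3,E); sL=60, sR=60; mL=90, mR=30; mL+mR=120 → advance +1; mR−mL=-60 → turn -1·90°
n=7: pose=(3,3,S); sL=40/3, sR=120/13; mL=620/39, mR=340/39; mL+mR=320/13 → advance +1; mR−mL=-280/39 → turn -1·90°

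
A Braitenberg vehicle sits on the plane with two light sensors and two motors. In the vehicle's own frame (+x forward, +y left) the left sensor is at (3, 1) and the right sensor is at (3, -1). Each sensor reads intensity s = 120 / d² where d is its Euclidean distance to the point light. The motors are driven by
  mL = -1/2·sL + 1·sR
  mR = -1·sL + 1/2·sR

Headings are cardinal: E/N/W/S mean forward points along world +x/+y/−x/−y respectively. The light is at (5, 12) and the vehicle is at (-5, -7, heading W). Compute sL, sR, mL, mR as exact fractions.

left sensor world pos  = (-8, -8); dL² = 569
right sensor world pos = (-8, -6); dR² = 493
sL = 120/569 = 120/569
sR = 120/493 = 120/493
mL = -1/2·sL + 1·sR = 38700/280517
mR = -1·sL + 1/2·sR = -25020/280517

120/569 120/493 38700/280517 -25020/280517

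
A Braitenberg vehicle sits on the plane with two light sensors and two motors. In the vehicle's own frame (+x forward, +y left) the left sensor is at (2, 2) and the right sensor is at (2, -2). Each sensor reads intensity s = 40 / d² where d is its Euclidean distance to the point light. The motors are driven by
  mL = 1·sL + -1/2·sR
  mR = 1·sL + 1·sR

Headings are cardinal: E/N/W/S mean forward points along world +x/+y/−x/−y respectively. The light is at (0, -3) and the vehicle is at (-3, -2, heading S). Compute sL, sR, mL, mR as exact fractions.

20 20/13 250/13 280/13

left sensor world pos  = (-1, -4); dL² = 2
right sensor world pos = (-5, -4); dR² = 26
sL = 40/2 = 20
sR = 40/26 = 20/13
mL = 1·sL + -1/2·sR = 250/13
mR = 1·sL + 1·sR = 280/13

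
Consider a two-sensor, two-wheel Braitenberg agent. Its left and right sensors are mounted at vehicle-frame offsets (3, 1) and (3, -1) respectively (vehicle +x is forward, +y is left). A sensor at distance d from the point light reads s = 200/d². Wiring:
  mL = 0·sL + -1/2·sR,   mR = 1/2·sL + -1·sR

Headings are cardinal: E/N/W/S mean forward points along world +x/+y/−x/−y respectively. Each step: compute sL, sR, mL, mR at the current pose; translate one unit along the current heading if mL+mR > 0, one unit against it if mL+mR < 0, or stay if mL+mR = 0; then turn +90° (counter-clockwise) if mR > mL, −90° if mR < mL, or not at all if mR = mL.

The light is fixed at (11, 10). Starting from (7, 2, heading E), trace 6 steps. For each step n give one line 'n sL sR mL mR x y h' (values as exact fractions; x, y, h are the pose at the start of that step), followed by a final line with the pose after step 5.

n=0: pose=(7,2,E); sL=4, sR=100/41; mL=-50/41, mR=-18/41; mL+mR=-68/41 → advance -1; mR−mL=32/41 → turn +1·90°
n=1: pose=(6,2,N); sL=200/61, sR=200/41; mL=-100/41, mR=-8100/2501; mL+mR=-14200/2501 → advance -1; mR−mL=-2000/2501 → turn -1·90°
n=2: pose=(6,1,E); sL=50/17, sR=25/13; mL=-25/26, mR=-100/221; mL+mR=-625/442 → advance -1; mR−mL=225/442 → turn +1·90°
n=3: pose=(5,1,N); sL=40/17, sR=200/61; mL=-100/61, mR=-2180/1037; mL+mR=-3880/1037 → advance -1; mR−mL=-480/1037 → turn -1·90°
n=4: pose=(5,0,E); sL=20/9, sR=20/13; mL=-10/13, mR=-50/117; mL+mR=-140/117 → advance -1; mR−mL=40/117 → turn +1·90°
n=5: pose=(4,0,N); sL=200/113, sR=40/17; mL=-20/17, mR=-2820/1921; mL+mR=-5080/1921 → advance -1; mR−mL=-560/1921 → turn -1·90°

0 4 100/41 -50/41 -18/41 7 2 E
1 200/61 200/41 -100/41 -8100/2501 6 2 N
2 50/17 25/13 -25/26 -100/221 6 1 E
3 40/17 200/61 -100/61 -2180/1037 5 1 N
4 20/9 20/13 -10/13 -50/117 5 0 E
5 200/113 40/17 -20/17 -2820/1921 4 0 N
final 4 -1 E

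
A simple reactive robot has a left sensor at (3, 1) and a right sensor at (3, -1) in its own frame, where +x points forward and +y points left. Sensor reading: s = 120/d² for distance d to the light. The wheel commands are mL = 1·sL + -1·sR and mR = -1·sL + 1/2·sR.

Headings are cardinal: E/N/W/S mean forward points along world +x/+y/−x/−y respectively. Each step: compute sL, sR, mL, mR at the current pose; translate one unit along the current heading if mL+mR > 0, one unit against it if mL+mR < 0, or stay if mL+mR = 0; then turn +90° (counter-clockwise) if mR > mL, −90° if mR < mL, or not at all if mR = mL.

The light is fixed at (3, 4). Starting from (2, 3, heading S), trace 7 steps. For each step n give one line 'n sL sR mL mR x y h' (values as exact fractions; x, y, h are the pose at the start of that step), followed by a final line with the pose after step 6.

0 15/2 6 3/2 -9/2 2 3 S
1 120/17 120/17 0 -60/17 2 4 W
2 12 12 0 -6 3 4 N
3 40/3 120/13 160/39 -340/39 3 3 E
4 15/2 6 3/2 -9/2 2 3 S
5 120/17 120/17 0 -60/17 2 4 W
6 12 12 0 -6 3 4 N
final 3 3 E

n=0: pose=(2,3,S); sL=15/2, sR=6; mL=3/2, mR=-9/2; mL+mR=-3 → advance -1; mR−mL=-6 → turn -1·90°
n=1: pose=(2,4,W); sL=120/17, sR=120/17; mL=0, mR=-60/17; mL+mR=-60/17 → advance -1; mR−mL=-60/17 → turn -1·90°
n=2: pose=(3,4,N); sL=12, sR=12; mL=0, mR=-6; mL+mR=-6 → advance -1; mR−mL=-6 → turn -1·90°
n=3: pose=(3,3,E); sL=40/3, sR=120/13; mL=160/39, mR=-340/39; mL+mR=-60/13 → advance -1; mR−mL=-500/39 → turn -1·90°
n=4: pose=(2,3,S); sL=15/2, sR=6; mL=3/2, mR=-9/2; mL+mR=-3 → advance -1; mR−mL=-6 → turn -1·90°
n=5: pose=(2,4,W); sL=120/17, sR=120/17; mL=0, mR=-60/17; mL+mR=-60/17 → advance -1; mR−mL=-60/17 → turn -1·90°
n=6: pose=(3,4,N); sL=12, sR=12; mL=0, mR=-6; mL+mR=-6 → advance -1; mR−mL=-6 → turn -1·90°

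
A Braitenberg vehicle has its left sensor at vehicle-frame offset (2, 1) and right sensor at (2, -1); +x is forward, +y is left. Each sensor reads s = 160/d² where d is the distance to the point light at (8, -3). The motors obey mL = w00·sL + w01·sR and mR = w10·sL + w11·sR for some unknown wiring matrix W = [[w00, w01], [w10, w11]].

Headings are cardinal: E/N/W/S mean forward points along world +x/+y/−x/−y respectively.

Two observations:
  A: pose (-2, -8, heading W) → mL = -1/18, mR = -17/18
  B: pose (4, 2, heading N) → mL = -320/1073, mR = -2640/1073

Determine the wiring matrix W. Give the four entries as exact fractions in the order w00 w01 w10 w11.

obs A: pose=(-2,-8,W) → sL=8/9, sR=1, mL=-1/18, mR=-17/18
obs B: pose=(4,2,N) → sL=80/37, sR=80/29, mL=-320/1073, mR=-2640/1073
sensor matrix S = [[8/9, 1], [80/37, 80/29]]; det S = 2800/9657
solve [mL_A; mL_B] = S·[w00; w01] and [mR_A; mR_B] = S·[w10; w11]:
  w00 = 1/2, w01 = -1/2, w10 = -1/2, w11 = -1/2

1/2 -1/2 -1/2 -1/2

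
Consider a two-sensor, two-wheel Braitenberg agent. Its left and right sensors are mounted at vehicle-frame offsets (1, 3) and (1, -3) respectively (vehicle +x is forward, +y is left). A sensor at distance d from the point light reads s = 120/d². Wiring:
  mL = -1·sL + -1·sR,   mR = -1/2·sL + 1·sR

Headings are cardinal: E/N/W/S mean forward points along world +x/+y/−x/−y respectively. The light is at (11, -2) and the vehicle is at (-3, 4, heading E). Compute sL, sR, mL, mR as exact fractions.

12/25 60/89 -2568/2225 966/2225

left sensor world pos  = (-2, 7); dL² = 250
right sensor world pos = (-2, 1); dR² = 178
sL = 120/250 = 12/25
sR = 120/178 = 60/89
mL = -1·sL + -1·sR = -2568/2225
mR = -1/2·sL + 1·sR = 966/2225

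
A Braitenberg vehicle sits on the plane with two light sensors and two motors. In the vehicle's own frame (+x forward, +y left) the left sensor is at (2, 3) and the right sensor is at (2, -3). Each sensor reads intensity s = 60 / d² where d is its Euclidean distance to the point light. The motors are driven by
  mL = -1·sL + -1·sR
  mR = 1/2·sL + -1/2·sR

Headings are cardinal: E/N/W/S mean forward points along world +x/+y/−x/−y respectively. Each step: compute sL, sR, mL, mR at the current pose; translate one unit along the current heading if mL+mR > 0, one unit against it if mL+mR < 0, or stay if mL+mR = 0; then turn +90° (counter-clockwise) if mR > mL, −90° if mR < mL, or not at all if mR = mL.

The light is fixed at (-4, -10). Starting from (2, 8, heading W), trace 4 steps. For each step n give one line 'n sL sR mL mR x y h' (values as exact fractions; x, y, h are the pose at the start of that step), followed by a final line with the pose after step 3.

n=0: pose=(2,8,W); sL=60/241, sR=60/457; mL=-41880/110137, mR=6480/110137; mL+mR=-35400/110137 → advance -1; mR−mL=48360/110137 → turn +1·90°
n=1: pose=(3,8,S); sL=15/89, sR=15/68; mL=-2355/6052, mR=-315/12104; mL+mR=-5025/12104 → advance -1; mR−mL=4395/12104 → turn +1·90°
n=2: pose=(3,9,E); sL=12/113, sR=60/337; mL=-10824/38081, mR=-1368/38081; mL+mR=-12192/38081 → advance -1; mR−mL=9456/38081 → turn +1·90°
n=3: pose=(2,9,N); sL=2/15, sR=10/87; mL=-36/145, mR=4/435; mL+mR=-104/435 → advance -1; mR−mL=112/435 → turn +1·90°

0 60/241 60/457 -41880/110137 6480/110137 2 8 W
1 15/89 15/68 -2355/6052 -315/12104 3 8 S
2 12/113 60/337 -10824/38081 -1368/38081 3 9 E
3 2/15 10/87 -36/145 4/435 2 9 N
final 2 8 W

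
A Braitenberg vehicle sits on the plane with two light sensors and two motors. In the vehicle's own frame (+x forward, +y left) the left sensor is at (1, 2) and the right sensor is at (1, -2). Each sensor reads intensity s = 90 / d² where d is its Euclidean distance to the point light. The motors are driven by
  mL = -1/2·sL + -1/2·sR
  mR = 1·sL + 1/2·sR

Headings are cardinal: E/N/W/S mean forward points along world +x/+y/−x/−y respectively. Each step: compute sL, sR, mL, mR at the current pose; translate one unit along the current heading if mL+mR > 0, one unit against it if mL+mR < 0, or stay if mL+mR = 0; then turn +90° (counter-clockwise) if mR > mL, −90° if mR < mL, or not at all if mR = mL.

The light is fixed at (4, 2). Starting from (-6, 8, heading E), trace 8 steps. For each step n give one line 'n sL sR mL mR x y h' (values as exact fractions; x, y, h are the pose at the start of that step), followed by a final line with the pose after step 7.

n=0: pose=(-6,8,E); sL=18/29, sR=90/97; mL=-2178/2813, mR=3051/2813; mL+mR=9/29 → advance +1; mR−mL=5229/2813 → turn +1·90°
n=1: pose=(-5,8,N); sL=9/17, sR=45/49; mL=-603/833, mR=1647/1666; mL+mR=9/34 → advance +1; mR−mL=2853/1666 → turn +1·90°
n=2: pose=(-5,9,W); sL=18/25, sR=90/181; mL=-2754/4525, mR=4383/4525; mL+mR=9/25 → advance +1; mR−mL=7137/4525 → turn +1·90°
n=3: pose=(-6,9,S); sL=9/10, sR=1/2; mL=-7/10, mR=23/20; mL+mR=9/20 → advance +1; mR−mL=37/20 → turn +1·90°
n=4: pose=(-6,8,E); sL=18/29, sR=90/97; mL=-2178/2813, mR=3051/2813; mL+mR=9/29 → advance +1; mR−mL=5229/2813 → turn +1·90°
n=5: pose=(-5,8,N); sL=9/17, sR=45/49; mL=-603/833, mR=1647/1666; mL+mR=9/34 → advance +1; mR−mL=2853/1666 → turn +1·90°
n=6: pose=(-5,9,W); sL=18/25, sR=90/181; mL=-2754/4525, mR=4383/4525; mL+mR=9/25 → advance +1; mR−mL=7137/4525 → turn +1·90°
n=7: pose=(-6,9,S); sL=9/10, sR=1/2; mL=-7/10, mR=23/20; mL+mR=9/20 → advance +1; mR−mL=37/20 → turn +1·90°

0 18/29 90/97 -2178/2813 3051/2813 -6 8 E
1 9/17 45/49 -603/833 1647/1666 -5 8 N
2 18/25 90/181 -2754/4525 4383/4525 -5 9 W
3 9/10 1/2 -7/10 23/20 -6 9 S
4 18/29 90/97 -2178/2813 3051/2813 -6 8 E
5 9/17 45/49 -603/833 1647/1666 -5 8 N
6 18/25 90/181 -2754/4525 4383/4525 -5 9 W
7 9/10 1/2 -7/10 23/20 -6 9 S
final -6 8 E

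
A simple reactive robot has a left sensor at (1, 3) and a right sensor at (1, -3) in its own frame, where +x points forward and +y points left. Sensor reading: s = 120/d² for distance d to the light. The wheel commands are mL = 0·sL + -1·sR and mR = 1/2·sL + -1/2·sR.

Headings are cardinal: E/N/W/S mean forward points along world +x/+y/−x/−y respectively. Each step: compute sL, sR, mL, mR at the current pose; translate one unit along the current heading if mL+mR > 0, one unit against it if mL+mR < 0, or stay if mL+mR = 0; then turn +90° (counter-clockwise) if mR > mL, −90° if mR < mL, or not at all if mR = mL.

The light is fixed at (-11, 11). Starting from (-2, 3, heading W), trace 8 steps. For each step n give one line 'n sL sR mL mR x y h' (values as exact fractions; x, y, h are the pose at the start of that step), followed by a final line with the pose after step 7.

0 24/37 120/89 -120/89 -1152/3293 -2 3 W
1 12/25 12/13 -12/13 -72/325 -1 3 S
2 120/137 120/221 -120/221 5040/30277 -1 4 E
3 5/3 2/3 -2/3 1/2 -2 4 N
4 24/37 120/89 -120/89 -1152/3293 -2 3 W
5 12/25 12/13 -12/13 -72/325 -1 3 S
6 120/137 120/221 -120/221 5040/30277 -1 4 E
7 5/3 2/3 -2/3 1/2 -2 4 N
final -2 3 W

n=0: pose=(-2,3,W); sL=24/37, sR=120/89; mL=-120/89, mR=-1152/3293; mL+mR=-5592/3293 → advance -1; mR−mL=3288/3293 → turn +1·90°
n=1: pose=(-1,3,S); sL=12/25, sR=12/13; mL=-12/13, mR=-72/325; mL+mR=-372/325 → advance -1; mR−mL=228/325 → turn +1·90°
n=2: pose=(-1,4,E); sL=120/137, sR=120/221; mL=-120/221, mR=5040/30277; mL+mR=-11400/30277 → advance -1; mR−mL=21480/30277 → turn +1·90°
n=3: pose=(-2,4,N); sL=5/3, sR=2/3; mL=-2/3, mR=1/2; mL+mR=-1/6 → advance -1; mR−mL=7/6 → turn +1·90°
n=4: pose=(-2,3,W); sL=24/37, sR=120/89; mL=-120/89, mR=-1152/3293; mL+mR=-5592/3293 → advance -1; mR−mL=3288/3293 → turn +1·90°
n=5: pose=(-1,3,S); sL=12/25, sR=12/13; mL=-12/13, mR=-72/325; mL+mR=-372/325 → advance -1; mR−mL=228/325 → turn +1·90°
n=6: pose=(-1,4,E); sL=120/137, sR=120/221; mL=-120/221, mR=5040/30277; mL+mR=-11400/30277 → advance -1; mR−mL=21480/30277 → turn +1·90°
n=7: pose=(-2,4,N); sL=5/3, sR=2/3; mL=-2/3, mR=1/2; mL+mR=-1/6 → advance -1; mR−mL=7/6 → turn +1·90°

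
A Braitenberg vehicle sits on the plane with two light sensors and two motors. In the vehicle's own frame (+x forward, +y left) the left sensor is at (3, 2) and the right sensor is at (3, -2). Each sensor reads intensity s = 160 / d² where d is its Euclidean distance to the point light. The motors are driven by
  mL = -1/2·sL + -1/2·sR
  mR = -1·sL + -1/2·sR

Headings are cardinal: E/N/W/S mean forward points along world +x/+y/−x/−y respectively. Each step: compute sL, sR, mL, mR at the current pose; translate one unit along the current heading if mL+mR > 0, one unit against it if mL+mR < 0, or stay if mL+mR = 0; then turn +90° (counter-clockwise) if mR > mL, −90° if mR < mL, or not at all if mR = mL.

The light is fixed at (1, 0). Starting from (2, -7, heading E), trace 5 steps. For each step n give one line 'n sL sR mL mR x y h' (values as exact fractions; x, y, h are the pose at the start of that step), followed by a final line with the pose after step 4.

n=0: pose=(2,-7,E); sL=160/41, sR=160/97; mL=-11040/3977, mR=-18800/3977; mL+mR=-29840/3977 → advance -1; mR−mL=-80/41 → turn -1·90°
n=1: pose=(1,-7,S); sL=20/13, sR=20/13; mL=-20/13, mR=-30/13; mL+mR=-50/13 → advance -1; mR−mL=-10/13 → turn -1·90°
n=2: pose=(1,-6,W); sL=160/73, sR=32/5; mL=-1568/365, mR=-1968/365; mL+mR=-3536/365 → advance -1; mR−mL=-80/73 → turn -1·90°
n=3: pose=(2,-6,N); sL=16, sR=80/9; mL=-112/9, mR=-184/9; mL+mR=-296/9 → advance -1; mR−mL=-8 → turn -1·90°
n=4: pose=(2,-7,E); sL=160/41, sR=160/97; mL=-11040/3977, mR=-18800/3977; mL+mR=-29840/3977 → advance -1; mR−mL=-80/41 → turn -1·90°

0 160/41 160/97 -11040/3977 -18800/3977 2 -7 E
1 20/13 20/13 -20/13 -30/13 1 -7 S
2 160/73 32/5 -1568/365 -1968/365 1 -6 W
3 16 80/9 -112/9 -184/9 2 -6 N
4 160/41 160/97 -11040/3977 -18800/3977 2 -7 E
final 1 -7 S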